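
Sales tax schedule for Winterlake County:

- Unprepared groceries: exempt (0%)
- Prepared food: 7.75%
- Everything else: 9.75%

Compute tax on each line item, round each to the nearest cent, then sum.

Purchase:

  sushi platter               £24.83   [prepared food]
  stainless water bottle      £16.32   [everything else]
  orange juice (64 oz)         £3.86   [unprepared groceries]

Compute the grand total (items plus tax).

Sushi platter £24.83: prepared food → 7.75% → £1.92
Stainless water bottle £16.32: everything else → 9.75% → £1.59
Orange juice (64 oz) £3.86: unprepared groceries → 0% → £0.00
Subtotal = £45.01; tax = £3.51; total due = £48.52

£48.52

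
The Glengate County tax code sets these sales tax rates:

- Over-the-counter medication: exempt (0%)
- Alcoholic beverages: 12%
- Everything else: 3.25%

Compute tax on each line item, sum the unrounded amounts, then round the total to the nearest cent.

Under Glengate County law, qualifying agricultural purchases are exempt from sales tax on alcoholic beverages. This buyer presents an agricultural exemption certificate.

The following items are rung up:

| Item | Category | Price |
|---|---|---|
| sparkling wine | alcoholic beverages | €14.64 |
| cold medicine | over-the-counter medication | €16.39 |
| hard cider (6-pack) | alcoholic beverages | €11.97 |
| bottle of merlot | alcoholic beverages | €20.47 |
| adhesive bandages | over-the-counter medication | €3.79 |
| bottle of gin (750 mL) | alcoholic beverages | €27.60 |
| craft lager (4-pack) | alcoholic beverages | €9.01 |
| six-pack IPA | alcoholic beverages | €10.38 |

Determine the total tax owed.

Sparkling wine €14.64: alcoholic beverages, buyer-exempt → 0% → €0.00
Cold medicine €16.39: over-the-counter medication → 0% → €0.00
Hard cider (6-pack) €11.97: alcoholic beverages, buyer-exempt → 0% → €0.00
Bottle of merlot €20.47: alcoholic beverages, buyer-exempt → 0% → €0.00
Adhesive bandages €3.79: over-the-counter medication → 0% → €0.00
Bottle of gin (750 mL) €27.60: alcoholic beverages, buyer-exempt → 0% → €0.00
Craft lager (4-pack) €9.01: alcoholic beverages, buyer-exempt → 0% → €0.00
Six-pack IPA €10.38: alcoholic beverages, buyer-exempt → 0% → €0.00
Unrounded tax sum = €0.00 → €0.00

€0.00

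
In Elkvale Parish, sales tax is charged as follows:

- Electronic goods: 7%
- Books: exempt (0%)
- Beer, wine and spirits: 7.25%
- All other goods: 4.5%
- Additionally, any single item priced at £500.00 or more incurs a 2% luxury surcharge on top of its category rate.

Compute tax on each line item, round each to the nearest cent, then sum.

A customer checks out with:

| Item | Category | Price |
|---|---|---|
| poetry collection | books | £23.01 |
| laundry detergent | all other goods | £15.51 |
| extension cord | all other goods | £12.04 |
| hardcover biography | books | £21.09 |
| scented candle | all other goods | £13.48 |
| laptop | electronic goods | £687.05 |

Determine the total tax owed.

£63.68

Poetry collection £23.01: books → 0% → £0.00
Laundry detergent £15.51: all other goods → 4.5% → £0.70
Extension cord £12.04: all other goods → 4.5% → £0.54
Hardcover biography £21.09: books → 0% → £0.00
Scented candle £13.48: all other goods → 4.5% → £0.61
Laptop £687.05: electronic goods → 7% + 2% surcharge = 9% → £61.83
Total tax = £0.70 + £0.54 + £0.61 + £61.83 = £63.68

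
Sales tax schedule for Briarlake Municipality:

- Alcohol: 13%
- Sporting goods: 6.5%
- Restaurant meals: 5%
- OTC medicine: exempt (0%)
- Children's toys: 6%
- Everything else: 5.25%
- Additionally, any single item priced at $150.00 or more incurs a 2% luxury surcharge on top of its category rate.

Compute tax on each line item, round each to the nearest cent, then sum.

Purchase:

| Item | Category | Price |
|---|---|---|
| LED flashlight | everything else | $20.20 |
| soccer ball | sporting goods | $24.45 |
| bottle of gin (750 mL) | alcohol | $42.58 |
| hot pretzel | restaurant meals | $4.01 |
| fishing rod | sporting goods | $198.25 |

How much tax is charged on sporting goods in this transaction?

Soccer ball $24.45: sporting goods → 6.5% → $1.59
Fishing rod $198.25: sporting goods → 6.5% + 2% surcharge = 8.5% → $16.85
Tax on sporting goods = $1.59 + $16.85 = $18.44

$18.44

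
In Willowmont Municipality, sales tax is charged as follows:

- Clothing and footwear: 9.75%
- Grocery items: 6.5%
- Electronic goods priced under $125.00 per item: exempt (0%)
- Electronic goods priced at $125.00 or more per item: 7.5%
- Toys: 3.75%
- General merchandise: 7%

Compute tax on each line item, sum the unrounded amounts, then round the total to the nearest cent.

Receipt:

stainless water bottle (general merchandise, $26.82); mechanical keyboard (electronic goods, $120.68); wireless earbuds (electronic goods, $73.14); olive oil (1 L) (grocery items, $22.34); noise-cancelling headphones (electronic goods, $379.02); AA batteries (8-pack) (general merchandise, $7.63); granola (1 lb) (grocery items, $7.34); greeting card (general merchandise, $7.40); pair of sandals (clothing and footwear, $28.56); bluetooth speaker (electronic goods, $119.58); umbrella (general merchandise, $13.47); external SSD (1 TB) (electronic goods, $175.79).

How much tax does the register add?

$50.20

Stainless water bottle $26.82: general merchandise → 7% → $1.8774
Mechanical keyboard $120.68: electronic goods, under $125.00 → 0% → $0.00
Wireless earbuds $73.14: electronic goods, under $125.00 → 0% → $0.00
Olive oil (1 L) $22.34: grocery items → 6.5% → $1.4521
Noise-cancelling headphones $379.02: electronic goods, $125.00 or more → 7.5% → $28.4265
AA batteries (8-pack) $7.63: general merchandise → 7% → $0.5341
Granola (1 lb) $7.34: grocery items → 6.5% → $0.4771
Greeting card $7.40: general merchandise → 7% → $0.518
Pair of sandals $28.56: clothing and footwear → 9.75% → $2.7846
Bluetooth speaker $119.58: electronic goods, under $125.00 → 0% → $0.00
Umbrella $13.47: general merchandise → 7% → $0.9429
External SSD (1 TB) $175.79: electronic goods, $125.00 or more → 7.5% → $13.18425
Unrounded tax sum = $50.19695 → $50.20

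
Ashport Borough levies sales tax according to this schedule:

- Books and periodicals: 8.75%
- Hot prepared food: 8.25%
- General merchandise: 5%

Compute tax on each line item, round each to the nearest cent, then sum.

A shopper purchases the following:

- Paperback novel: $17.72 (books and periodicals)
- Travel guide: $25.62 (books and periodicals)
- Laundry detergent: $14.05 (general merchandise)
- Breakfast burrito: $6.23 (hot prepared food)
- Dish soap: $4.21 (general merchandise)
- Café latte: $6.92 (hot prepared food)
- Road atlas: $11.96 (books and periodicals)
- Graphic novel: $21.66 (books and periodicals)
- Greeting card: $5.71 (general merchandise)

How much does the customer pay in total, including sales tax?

Paperback novel $17.72: books and periodicals → 8.75% → $1.55
Travel guide $25.62: books and periodicals → 8.75% → $2.24
Laundry detergent $14.05: general merchandise → 5% → $0.70
Breakfast burrito $6.23: hot prepared food → 8.25% → $0.51
Dish soap $4.21: general merchandise → 5% → $0.21
Café latte $6.92: hot prepared food → 8.25% → $0.57
Road atlas $11.96: books and periodicals → 8.75% → $1.05
Graphic novel $21.66: books and periodicals → 8.75% → $1.90
Greeting card $5.71: general merchandise → 5% → $0.29
Subtotal = $114.08; tax = $9.02; total due = $123.10

$123.10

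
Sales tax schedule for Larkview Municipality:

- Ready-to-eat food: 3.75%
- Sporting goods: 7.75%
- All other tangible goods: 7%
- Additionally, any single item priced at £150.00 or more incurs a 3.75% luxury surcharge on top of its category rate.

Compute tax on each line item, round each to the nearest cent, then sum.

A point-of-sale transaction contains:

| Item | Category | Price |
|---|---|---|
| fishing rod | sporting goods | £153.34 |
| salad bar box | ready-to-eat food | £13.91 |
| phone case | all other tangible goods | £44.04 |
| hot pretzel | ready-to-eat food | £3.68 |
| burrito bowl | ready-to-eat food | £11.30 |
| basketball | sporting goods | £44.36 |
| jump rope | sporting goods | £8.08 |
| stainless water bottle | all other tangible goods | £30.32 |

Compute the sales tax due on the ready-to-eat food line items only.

£1.08

Salad bar box £13.91: ready-to-eat food → 3.75% → £0.52
Hot pretzel £3.68: ready-to-eat food → 3.75% → £0.14
Burrito bowl £11.30: ready-to-eat food → 3.75% → £0.42
Tax on ready-to-eat food = £0.52 + £0.14 + £0.42 = £1.08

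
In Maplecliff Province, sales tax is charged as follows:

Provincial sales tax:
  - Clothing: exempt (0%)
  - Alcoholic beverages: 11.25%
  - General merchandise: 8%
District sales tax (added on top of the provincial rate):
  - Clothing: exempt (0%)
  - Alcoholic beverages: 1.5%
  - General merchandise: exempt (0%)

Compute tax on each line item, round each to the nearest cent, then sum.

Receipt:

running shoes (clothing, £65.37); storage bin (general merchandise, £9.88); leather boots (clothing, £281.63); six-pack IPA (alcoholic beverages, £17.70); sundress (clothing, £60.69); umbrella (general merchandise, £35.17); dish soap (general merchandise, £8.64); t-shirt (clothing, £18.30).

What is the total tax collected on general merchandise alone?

Storage bin £9.88: general merchandise → 8% + 0% district = 8% → £0.79
Umbrella £35.17: general merchandise → 8% + 0% district = 8% → £2.81
Dish soap £8.64: general merchandise → 8% + 0% district = 8% → £0.69
Tax on general merchandise = £0.79 + £2.81 + £0.69 = £4.29

£4.29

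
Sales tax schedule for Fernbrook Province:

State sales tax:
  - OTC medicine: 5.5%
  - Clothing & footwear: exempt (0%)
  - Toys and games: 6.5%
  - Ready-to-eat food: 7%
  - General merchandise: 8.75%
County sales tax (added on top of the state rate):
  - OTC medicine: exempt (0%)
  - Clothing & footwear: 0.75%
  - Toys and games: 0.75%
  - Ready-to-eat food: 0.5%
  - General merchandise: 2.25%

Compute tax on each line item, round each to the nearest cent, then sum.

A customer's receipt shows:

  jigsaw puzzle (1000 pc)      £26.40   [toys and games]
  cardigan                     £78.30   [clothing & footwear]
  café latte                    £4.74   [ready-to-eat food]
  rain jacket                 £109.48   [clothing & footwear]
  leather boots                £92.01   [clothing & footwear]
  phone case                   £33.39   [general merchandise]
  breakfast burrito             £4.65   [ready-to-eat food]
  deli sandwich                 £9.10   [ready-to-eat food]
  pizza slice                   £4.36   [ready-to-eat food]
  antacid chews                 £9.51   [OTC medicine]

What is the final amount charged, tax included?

Jigsaw puzzle (1000 pc) £26.40: toys and games → 6.5% + 0.75% county = 7.25% → £1.91
Cardigan £78.30: clothing & footwear → 0% + 0.75% county = 0.75% → £0.59
Café latte £4.74: ready-to-eat food → 7% + 0.5% county = 7.5% → £0.36
Rain jacket £109.48: clothing & footwear → 0% + 0.75% county = 0.75% → £0.82
Leather boots £92.01: clothing & footwear → 0% + 0.75% county = 0.75% → £0.69
Phone case £33.39: general merchandise → 8.75% + 2.25% county = 11% → £3.67
Breakfast burrito £4.65: ready-to-eat food → 7% + 0.5% county = 7.5% → £0.35
Deli sandwich £9.10: ready-to-eat food → 7% + 0.5% county = 7.5% → £0.68
Pizza slice £4.36: ready-to-eat food → 7% + 0.5% county = 7.5% → £0.33
Antacid chews £9.51: OTC medicine → 5.5% + 0% county = 5.5% → £0.52
Subtotal = £371.94; tax = £9.92; total due = £381.86

£381.86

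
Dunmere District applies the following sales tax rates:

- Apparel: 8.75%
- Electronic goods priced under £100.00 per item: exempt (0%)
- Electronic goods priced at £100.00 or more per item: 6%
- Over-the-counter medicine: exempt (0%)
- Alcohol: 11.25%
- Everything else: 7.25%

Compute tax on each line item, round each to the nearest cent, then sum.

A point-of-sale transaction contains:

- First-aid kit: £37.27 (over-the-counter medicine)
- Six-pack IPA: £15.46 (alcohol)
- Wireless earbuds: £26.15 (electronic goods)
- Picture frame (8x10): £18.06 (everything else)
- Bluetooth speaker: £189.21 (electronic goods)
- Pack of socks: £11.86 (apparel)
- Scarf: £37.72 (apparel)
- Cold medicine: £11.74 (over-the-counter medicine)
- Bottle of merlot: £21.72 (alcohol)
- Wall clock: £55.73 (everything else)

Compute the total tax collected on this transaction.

First-aid kit £37.27: over-the-counter medicine → 0% → £0.00
Six-pack IPA £15.46: alcohol → 11.25% → £1.74
Wireless earbuds £26.15: electronic goods, under £100.00 → 0% → £0.00
Picture frame (8x10) £18.06: everything else → 7.25% → £1.31
Bluetooth speaker £189.21: electronic goods, £100.00 or more → 6% → £11.35
Pack of socks £11.86: apparel → 8.75% → £1.04
Scarf £37.72: apparel → 8.75% → £3.30
Cold medicine £11.74: over-the-counter medicine → 0% → £0.00
Bottle of merlot £21.72: alcohol → 11.25% → £2.44
Wall clock £55.73: everything else → 7.25% → £4.04
Total tax = £1.74 + £1.31 + £11.35 + £1.04 + £3.30 + £2.44 + £4.04 = £25.22

£25.22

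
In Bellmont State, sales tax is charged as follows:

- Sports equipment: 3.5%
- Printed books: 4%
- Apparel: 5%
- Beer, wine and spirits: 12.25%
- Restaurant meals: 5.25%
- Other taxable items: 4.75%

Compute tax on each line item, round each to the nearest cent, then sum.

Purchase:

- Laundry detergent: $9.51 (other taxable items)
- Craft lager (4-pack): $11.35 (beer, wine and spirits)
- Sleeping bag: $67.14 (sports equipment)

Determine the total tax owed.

$4.19

Laundry detergent $9.51: other taxable items → 4.75% → $0.45
Craft lager (4-pack) $11.35: beer, wine and spirits → 12.25% → $1.39
Sleeping bag $67.14: sports equipment → 3.5% → $2.35
Total tax = $0.45 + $1.39 + $2.35 = $4.19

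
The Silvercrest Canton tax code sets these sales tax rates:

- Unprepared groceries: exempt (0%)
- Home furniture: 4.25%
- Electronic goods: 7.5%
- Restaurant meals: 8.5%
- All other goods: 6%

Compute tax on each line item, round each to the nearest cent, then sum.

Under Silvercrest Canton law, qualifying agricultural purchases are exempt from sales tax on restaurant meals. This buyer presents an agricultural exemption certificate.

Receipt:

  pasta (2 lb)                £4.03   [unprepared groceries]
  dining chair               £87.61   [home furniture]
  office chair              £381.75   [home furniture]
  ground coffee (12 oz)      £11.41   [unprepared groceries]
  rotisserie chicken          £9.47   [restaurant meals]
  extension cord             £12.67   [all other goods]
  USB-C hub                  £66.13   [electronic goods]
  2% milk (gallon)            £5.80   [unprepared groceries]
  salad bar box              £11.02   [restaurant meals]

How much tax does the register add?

Pasta (2 lb) £4.03: unprepared groceries → 0% → £0.00
Dining chair £87.61: home furniture → 4.25% → £3.72
Office chair £381.75: home furniture → 4.25% → £16.22
Ground coffee (12 oz) £11.41: unprepared groceries → 0% → £0.00
Rotisserie chicken £9.47: restaurant meals, buyer-exempt → 0% → £0.00
Extension cord £12.67: all other goods → 6% → £0.76
USB-C hub £66.13: electronic goods → 7.5% → £4.96
2% milk (gallon) £5.80: unprepared groceries → 0% → £0.00
Salad bar box £11.02: restaurant meals, buyer-exempt → 0% → £0.00
Total tax = £3.72 + £16.22 + £0.76 + £4.96 = £25.66

£25.66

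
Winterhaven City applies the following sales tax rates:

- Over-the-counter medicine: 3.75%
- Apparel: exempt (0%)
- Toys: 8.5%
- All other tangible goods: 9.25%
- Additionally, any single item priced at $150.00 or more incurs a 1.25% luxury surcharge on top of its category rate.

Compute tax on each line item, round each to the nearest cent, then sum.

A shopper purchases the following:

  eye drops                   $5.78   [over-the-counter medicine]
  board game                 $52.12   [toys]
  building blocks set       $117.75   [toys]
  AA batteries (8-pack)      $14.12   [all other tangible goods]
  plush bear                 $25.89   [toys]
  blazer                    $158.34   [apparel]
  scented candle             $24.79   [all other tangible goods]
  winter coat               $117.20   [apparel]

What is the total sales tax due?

$22.44

Eye drops $5.78: over-the-counter medicine → 3.75% → $0.22
Board game $52.12: toys → 8.5% → $4.43
Building blocks set $117.75: toys → 8.5% → $10.01
AA batteries (8-pack) $14.12: all other tangible goods → 9.25% → $1.31
Plush bear $25.89: toys → 8.5% → $2.20
Blazer $158.34: apparel → 0% + 1.25% surcharge = 1.25% → $1.98
Scented candle $24.79: all other tangible goods → 9.25% → $2.29
Winter coat $117.20: apparel → 0% → $0.00
Total tax = $0.22 + $4.43 + $10.01 + $1.31 + $2.20 + $1.98 + $2.29 = $22.44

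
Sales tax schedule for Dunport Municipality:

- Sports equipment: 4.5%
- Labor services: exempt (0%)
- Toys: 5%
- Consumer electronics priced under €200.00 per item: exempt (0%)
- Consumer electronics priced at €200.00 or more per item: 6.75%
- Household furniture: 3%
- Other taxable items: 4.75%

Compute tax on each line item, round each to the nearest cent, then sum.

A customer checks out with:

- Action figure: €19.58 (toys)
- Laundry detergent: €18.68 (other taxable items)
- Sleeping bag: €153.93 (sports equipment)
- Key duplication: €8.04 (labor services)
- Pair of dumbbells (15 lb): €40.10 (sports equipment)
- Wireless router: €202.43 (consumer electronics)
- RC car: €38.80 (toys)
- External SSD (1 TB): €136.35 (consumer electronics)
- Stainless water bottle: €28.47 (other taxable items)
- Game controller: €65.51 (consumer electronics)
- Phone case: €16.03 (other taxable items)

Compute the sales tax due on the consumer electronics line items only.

€13.66

Wireless router €202.43: consumer electronics, €200.00 or more → 6.75% → €13.66
External SSD (1 TB) €136.35: consumer electronics, under €200.00 → 0% → €0.00
Game controller €65.51: consumer electronics, under €200.00 → 0% → €0.00
Tax on consumer electronics = €13.66 + €0.00 + €0.00 = €13.66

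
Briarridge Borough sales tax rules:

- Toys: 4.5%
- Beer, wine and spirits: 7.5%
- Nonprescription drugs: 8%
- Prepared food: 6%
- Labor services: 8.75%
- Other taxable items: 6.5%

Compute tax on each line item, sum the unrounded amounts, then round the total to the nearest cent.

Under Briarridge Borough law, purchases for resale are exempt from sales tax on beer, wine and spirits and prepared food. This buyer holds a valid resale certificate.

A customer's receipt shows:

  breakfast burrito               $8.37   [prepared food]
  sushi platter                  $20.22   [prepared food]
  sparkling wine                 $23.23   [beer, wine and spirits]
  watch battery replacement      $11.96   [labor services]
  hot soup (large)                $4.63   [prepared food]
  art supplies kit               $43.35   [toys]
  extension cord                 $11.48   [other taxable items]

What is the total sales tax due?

$3.74

Breakfast burrito $8.37: prepared food, buyer-exempt → 0% → $0.00
Sushi platter $20.22: prepared food, buyer-exempt → 0% → $0.00
Sparkling wine $23.23: beer, wine and spirits, buyer-exempt → 0% → $0.00
Watch battery replacement $11.96: labor services → 8.75% → $1.0465
Hot soup (large) $4.63: prepared food, buyer-exempt → 0% → $0.00
Art supplies kit $43.35: toys → 4.5% → $1.95075
Extension cord $11.48: other taxable items → 6.5% → $0.7462
Unrounded tax sum = $3.74345 → $3.74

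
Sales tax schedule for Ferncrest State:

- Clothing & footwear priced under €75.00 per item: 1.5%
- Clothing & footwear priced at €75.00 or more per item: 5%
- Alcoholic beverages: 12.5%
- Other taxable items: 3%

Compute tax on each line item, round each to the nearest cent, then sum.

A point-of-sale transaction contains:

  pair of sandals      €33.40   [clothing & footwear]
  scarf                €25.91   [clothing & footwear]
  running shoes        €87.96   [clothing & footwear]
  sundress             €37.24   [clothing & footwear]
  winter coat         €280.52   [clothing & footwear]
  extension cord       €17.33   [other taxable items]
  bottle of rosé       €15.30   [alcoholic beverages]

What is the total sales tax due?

Pair of sandals €33.40: clothing & footwear, under €75.00 → 1.5% → €0.50
Scarf €25.91: clothing & footwear, under €75.00 → 1.5% → €0.39
Running shoes €87.96: clothing & footwear, €75.00 or more → 5% → €4.40
Sundress €37.24: clothing & footwear, under €75.00 → 1.5% → €0.56
Winter coat €280.52: clothing & footwear, €75.00 or more → 5% → €14.03
Extension cord €17.33: other taxable items → 3% → €0.52
Bottle of rosé €15.30: alcoholic beverages → 12.5% → €1.91
Total tax = €0.50 + €0.39 + €4.40 + €0.56 + €14.03 + €0.52 + €1.91 = €22.31

€22.31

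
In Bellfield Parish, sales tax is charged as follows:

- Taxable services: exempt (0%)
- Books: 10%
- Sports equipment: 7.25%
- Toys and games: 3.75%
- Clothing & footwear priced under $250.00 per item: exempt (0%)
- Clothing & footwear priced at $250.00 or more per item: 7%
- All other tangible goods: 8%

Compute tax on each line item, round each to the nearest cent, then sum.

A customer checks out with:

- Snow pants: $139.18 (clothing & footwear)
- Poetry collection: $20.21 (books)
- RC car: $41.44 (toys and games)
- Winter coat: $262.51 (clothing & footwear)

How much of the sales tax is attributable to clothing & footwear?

Snow pants $139.18: clothing & footwear, under $250.00 → 0% → $0.00
Winter coat $262.51: clothing & footwear, $250.00 or more → 7% → $18.38
Tax on clothing & footwear = $0.00 + $18.38 = $18.38

$18.38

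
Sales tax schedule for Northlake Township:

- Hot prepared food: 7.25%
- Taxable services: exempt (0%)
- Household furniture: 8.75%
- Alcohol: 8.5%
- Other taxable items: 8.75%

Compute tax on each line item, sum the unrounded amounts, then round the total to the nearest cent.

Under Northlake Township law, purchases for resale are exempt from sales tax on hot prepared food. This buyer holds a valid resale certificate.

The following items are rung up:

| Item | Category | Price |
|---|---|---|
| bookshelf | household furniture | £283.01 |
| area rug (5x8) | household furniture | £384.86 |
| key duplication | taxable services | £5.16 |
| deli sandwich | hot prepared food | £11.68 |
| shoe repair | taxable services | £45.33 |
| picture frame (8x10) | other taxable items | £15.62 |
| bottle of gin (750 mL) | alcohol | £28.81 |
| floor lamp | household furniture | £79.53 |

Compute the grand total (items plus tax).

£923.21

Bookshelf £283.01: household furniture → 8.75% → £24.763375
Area rug (5x8) £384.86: household furniture → 8.75% → £33.67525
Key duplication £5.16: taxable services → 0% → £0.00
Deli sandwich £11.68: hot prepared food, buyer-exempt → 0% → £0.00
Shoe repair £45.33: taxable services → 0% → £0.00
Picture frame (8x10) £15.62: other taxable items → 8.75% → £1.36675
Bottle of gin (750 mL) £28.81: alcohol → 8.5% → £2.44885
Floor lamp £79.53: household furniture → 8.75% → £6.958875
Subtotal = £854.00; unrounded tax = £69.2131 → £69.21; total due = £923.21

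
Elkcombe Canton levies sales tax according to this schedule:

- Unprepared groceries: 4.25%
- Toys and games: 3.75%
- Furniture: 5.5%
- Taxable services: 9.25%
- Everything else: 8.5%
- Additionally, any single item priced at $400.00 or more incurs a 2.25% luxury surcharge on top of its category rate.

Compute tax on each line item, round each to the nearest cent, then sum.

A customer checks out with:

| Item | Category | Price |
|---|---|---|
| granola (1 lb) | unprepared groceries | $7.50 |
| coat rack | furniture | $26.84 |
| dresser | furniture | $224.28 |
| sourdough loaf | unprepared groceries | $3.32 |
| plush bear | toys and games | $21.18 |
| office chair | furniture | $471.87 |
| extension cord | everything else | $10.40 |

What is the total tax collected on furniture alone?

Coat rack $26.84: furniture → 5.5% → $1.48
Dresser $224.28: furniture → 5.5% → $12.34
Office chair $471.87: furniture → 5.5% + 2.25% surcharge = 7.75% → $36.57
Tax on furniture = $1.48 + $12.34 + $36.57 = $50.39

$50.39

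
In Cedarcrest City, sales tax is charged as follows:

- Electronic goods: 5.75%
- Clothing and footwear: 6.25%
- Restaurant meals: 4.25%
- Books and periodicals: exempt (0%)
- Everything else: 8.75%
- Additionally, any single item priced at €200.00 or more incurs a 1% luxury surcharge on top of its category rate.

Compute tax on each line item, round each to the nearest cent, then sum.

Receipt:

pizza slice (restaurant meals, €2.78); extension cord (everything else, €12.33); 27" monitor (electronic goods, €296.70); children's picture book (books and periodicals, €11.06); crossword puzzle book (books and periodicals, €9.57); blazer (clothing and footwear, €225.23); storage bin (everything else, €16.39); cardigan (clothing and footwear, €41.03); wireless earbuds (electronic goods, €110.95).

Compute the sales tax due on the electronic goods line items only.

27" monitor €296.70: electronic goods → 5.75% + 1% surcharge = 6.75% → €20.03
Wireless earbuds €110.95: electronic goods → 5.75% → €6.38
Tax on electronic goods = €20.03 + €6.38 = €26.41

€26.41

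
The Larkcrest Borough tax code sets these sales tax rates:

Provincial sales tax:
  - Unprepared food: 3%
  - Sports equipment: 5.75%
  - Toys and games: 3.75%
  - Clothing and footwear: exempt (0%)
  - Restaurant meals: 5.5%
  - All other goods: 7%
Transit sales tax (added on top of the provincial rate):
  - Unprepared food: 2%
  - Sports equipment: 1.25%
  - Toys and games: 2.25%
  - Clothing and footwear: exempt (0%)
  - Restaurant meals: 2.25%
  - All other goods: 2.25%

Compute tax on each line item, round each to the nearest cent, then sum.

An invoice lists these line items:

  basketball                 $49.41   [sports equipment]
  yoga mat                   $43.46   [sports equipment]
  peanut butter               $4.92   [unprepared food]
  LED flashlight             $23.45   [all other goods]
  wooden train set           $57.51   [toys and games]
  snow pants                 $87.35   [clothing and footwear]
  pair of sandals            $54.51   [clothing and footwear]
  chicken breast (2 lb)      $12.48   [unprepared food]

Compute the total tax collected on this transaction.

$12.99

Basketball $49.41: sports equipment → 5.75% + 1.25% transit = 7% → $3.46
Yoga mat $43.46: sports equipment → 5.75% + 1.25% transit = 7% → $3.04
Peanut butter $4.92: unprepared food → 3% + 2% transit = 5% → $0.25
LED flashlight $23.45: all other goods → 7% + 2.25% transit = 9.25% → $2.17
Wooden train set $57.51: toys and games → 3.75% + 2.25% transit = 6% → $3.45
Snow pants $87.35: clothing and footwear → 0% + 0% transit = 0% → $0.00
Pair of sandals $54.51: clothing and footwear → 0% + 0% transit = 0% → $0.00
Chicken breast (2 lb) $12.48: unprepared food → 3% + 2% transit = 5% → $0.62
Total tax = $3.46 + $3.04 + $0.25 + $2.17 + $3.45 + $0.62 = $12.99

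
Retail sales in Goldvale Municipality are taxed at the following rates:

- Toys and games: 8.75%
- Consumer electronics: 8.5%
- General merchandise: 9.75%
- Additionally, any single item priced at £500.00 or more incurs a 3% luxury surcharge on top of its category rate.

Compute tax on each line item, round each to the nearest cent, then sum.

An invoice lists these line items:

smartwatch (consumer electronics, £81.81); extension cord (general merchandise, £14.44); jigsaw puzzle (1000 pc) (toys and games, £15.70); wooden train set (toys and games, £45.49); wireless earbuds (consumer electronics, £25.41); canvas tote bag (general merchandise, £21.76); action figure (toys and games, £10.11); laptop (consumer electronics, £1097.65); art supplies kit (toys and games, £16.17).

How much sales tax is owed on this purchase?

Smartwatch £81.81: consumer electronics → 8.5% → £6.95
Extension cord £14.44: general merchandise → 9.75% → £1.41
Jigsaw puzzle (1000 pc) £15.70: toys and games → 8.75% → £1.37
Wooden train set £45.49: toys and games → 8.75% → £3.98
Wireless earbuds £25.41: consumer electronics → 8.5% → £2.16
Canvas tote bag £21.76: general merchandise → 9.75% → £2.12
Action figure £10.11: toys and games → 8.75% → £0.88
Laptop £1097.65: consumer electronics → 8.5% + 3% surcharge = 11.5% → £126.23
Art supplies kit £16.17: toys and games → 8.75% → £1.41
Total tax = £6.95 + £1.41 + £1.37 + £3.98 + £2.16 + £2.12 + £0.88 + £126.23 + £1.41 = £146.51

£146.51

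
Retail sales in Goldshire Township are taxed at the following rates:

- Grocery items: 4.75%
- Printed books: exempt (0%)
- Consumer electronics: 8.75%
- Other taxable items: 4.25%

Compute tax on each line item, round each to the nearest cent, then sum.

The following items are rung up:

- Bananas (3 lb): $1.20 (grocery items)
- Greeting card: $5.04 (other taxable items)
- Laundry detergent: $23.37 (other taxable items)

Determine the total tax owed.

$1.26

Bananas (3 lb) $1.20: grocery items → 4.75% → $0.06
Greeting card $5.04: other taxable items → 4.25% → $0.21
Laundry detergent $23.37: other taxable items → 4.25% → $0.99
Total tax = $0.06 + $0.21 + $0.99 = $1.26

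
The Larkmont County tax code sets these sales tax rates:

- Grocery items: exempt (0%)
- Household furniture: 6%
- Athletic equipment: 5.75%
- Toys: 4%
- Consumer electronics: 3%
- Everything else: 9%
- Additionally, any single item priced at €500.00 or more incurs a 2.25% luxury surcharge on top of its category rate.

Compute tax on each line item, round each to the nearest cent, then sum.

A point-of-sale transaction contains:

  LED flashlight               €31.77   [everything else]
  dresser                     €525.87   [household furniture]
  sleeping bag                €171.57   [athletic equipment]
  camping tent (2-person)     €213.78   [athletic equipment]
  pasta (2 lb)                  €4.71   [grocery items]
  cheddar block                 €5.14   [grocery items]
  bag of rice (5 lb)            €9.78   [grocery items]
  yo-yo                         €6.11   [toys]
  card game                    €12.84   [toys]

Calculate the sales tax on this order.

LED flashlight €31.77: everything else → 9% → €2.86
Dresser €525.87: household furniture → 6% + 2.25% surcharge = 8.25% → €43.38
Sleeping bag €171.57: athletic equipment → 5.75% → €9.87
Camping tent (2-person) €213.78: athletic equipment → 5.75% → €12.29
Pasta (2 lb) €4.71: grocery items → 0% → €0.00
Cheddar block €5.14: grocery items → 0% → €0.00
Bag of rice (5 lb) €9.78: grocery items → 0% → €0.00
Yo-yo €6.11: toys → 4% → €0.24
Card game €12.84: toys → 4% → €0.51
Total tax = €2.86 + €43.38 + €9.87 + €12.29 + €0.24 + €0.51 = €69.15

€69.15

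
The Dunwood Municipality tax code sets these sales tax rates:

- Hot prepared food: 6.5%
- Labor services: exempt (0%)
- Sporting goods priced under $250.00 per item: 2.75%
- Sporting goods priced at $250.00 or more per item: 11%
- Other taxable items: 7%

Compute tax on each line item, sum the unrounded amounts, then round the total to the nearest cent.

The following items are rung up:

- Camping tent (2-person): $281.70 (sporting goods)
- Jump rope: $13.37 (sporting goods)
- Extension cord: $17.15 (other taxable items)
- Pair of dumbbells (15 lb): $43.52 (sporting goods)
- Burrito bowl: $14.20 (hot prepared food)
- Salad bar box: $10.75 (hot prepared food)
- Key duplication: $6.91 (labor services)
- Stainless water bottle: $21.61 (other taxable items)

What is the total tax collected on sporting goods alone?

Camping tent (2-person) $281.70: sporting goods, $250.00 or more → 11% → $30.987
Jump rope $13.37: sporting goods, under $250.00 → 2.75% → $0.367675
Pair of dumbbells (15 lb) $43.52: sporting goods, under $250.00 → 2.75% → $1.1968
Tax on sporting goods: unrounded sum = $32.551475 → $32.55

$32.55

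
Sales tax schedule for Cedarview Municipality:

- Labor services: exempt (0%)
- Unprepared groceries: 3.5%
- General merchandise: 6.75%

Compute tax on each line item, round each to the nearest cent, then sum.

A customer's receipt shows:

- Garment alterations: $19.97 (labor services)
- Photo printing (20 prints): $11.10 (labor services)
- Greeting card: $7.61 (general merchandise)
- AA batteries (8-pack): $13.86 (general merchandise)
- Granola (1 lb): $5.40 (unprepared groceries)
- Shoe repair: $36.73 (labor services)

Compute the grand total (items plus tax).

$96.31

Garment alterations $19.97: labor services → 0% → $0.00
Photo printing (20 prints) $11.10: labor services → 0% → $0.00
Greeting card $7.61: general merchandise → 6.75% → $0.51
AA batteries (8-pack) $13.86: general merchandise → 6.75% → $0.94
Granola (1 lb) $5.40: unprepared groceries → 3.5% → $0.19
Shoe repair $36.73: labor services → 0% → $0.00
Subtotal = $94.67; tax = $1.64; total due = $96.31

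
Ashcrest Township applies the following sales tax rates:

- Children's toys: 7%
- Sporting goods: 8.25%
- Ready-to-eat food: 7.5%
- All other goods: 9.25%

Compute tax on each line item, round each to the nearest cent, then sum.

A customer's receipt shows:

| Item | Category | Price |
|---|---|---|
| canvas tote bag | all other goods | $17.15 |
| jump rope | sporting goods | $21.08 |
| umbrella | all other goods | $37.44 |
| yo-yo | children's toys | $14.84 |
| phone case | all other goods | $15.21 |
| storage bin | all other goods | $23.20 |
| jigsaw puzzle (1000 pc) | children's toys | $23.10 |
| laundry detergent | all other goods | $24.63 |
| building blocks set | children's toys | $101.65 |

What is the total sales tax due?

Canvas tote bag $17.15: all other goods → 9.25% → $1.59
Jump rope $21.08: sporting goods → 8.25% → $1.74
Umbrella $37.44: all other goods → 9.25% → $3.46
Yo-yo $14.84: children's toys → 7% → $1.04
Phone case $15.21: all other goods → 9.25% → $1.41
Storage bin $23.20: all other goods → 9.25% → $2.15
Jigsaw puzzle (1000 pc) $23.10: children's toys → 7% → $1.62
Laundry detergent $24.63: all other goods → 9.25% → $2.28
Building blocks set $101.65: children's toys → 7% → $7.12
Total tax = $1.59 + $1.74 + $3.46 + $1.04 + $1.41 + $2.15 + $1.62 + $2.28 + $7.12 = $22.41

$22.41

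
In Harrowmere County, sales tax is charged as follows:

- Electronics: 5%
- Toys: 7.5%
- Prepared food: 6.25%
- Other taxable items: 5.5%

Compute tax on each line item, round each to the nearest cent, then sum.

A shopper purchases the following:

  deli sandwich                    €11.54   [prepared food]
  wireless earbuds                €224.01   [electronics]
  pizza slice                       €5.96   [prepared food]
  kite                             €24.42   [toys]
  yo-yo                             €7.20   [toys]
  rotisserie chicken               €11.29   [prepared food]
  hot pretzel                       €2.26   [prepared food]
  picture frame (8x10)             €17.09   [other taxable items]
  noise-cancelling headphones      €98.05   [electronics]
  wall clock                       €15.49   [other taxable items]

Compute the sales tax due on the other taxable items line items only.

Picture frame (8x10) €17.09: other taxable items → 5.5% → €0.94
Wall clock €15.49: other taxable items → 5.5% → €0.85
Tax on other taxable items = €0.94 + €0.85 = €1.79

€1.79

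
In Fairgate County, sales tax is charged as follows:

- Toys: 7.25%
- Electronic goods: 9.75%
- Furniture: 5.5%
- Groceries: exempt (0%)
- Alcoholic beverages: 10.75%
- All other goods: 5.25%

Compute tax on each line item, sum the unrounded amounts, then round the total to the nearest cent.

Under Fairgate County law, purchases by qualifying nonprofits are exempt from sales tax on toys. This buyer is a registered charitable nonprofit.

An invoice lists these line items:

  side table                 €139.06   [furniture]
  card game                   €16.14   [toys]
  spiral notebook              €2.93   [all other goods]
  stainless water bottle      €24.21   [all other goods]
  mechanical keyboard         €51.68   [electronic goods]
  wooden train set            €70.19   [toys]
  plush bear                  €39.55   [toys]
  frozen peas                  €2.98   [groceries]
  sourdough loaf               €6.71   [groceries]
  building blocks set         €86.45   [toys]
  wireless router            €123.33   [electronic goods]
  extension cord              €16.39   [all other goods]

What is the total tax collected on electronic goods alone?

Mechanical keyboard €51.68: electronic goods → 9.75% → €5.0388
Wireless router €123.33: electronic goods → 9.75% → €12.024675
Tax on electronic goods: unrounded sum = €17.063475 → €17.06

€17.06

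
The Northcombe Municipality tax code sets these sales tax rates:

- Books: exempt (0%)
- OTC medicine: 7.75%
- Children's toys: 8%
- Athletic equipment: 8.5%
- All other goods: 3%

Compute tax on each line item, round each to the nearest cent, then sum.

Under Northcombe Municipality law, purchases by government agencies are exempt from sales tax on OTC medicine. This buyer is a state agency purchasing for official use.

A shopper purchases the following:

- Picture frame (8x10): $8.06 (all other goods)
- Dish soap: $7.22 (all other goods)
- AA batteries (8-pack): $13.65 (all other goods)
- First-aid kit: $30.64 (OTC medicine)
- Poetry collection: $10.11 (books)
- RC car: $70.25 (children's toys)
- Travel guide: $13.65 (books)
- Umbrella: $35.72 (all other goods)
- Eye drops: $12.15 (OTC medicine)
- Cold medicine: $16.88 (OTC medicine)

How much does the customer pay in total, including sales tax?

$225.89

Picture frame (8x10) $8.06: all other goods → 3% → $0.24
Dish soap $7.22: all other goods → 3% → $0.22
AA batteries (8-pack) $13.65: all other goods → 3% → $0.41
First-aid kit $30.64: OTC medicine, buyer-exempt → 0% → $0.00
Poetry collection $10.11: books → 0% → $0.00
RC car $70.25: children's toys → 8% → $5.62
Travel guide $13.65: books → 0% → $0.00
Umbrella $35.72: all other goods → 3% → $1.07
Eye drops $12.15: OTC medicine, buyer-exempt → 0% → $0.00
Cold medicine $16.88: OTC medicine, buyer-exempt → 0% → $0.00
Subtotal = $218.33; tax = $7.56; total due = $225.89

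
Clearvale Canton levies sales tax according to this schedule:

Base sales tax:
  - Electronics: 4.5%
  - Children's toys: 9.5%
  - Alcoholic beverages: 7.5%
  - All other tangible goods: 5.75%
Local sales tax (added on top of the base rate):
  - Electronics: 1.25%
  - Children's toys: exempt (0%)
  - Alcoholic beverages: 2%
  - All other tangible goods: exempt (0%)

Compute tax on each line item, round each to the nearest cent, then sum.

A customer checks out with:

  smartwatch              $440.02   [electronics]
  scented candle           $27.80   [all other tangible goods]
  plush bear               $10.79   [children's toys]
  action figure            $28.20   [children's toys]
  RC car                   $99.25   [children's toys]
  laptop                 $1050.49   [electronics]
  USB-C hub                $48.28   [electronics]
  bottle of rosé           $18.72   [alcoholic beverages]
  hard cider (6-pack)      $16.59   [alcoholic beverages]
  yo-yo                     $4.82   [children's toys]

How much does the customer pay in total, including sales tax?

Smartwatch $440.02: electronics → 4.5% + 1.25% local = 5.75% → $25.30
Scented candle $27.80: all other tangible goods → 5.75% + 0% local = 5.75% → $1.60
Plush bear $10.79: children's toys → 9.5% + 0% local = 9.5% → $1.03
Action figure $28.20: children's toys → 9.5% + 0% local = 9.5% → $2.68
RC car $99.25: children's toys → 9.5% + 0% local = 9.5% → $9.43
Laptop $1050.49: electronics → 4.5% + 1.25% local = 5.75% → $60.40
USB-C hub $48.28: electronics → 4.5% + 1.25% local = 5.75% → $2.78
Bottle of rosé $18.72: alcoholic beverages → 7.5% + 2% local = 9.5% → $1.78
Hard cider (6-pack) $16.59: alcoholic beverages → 7.5% + 2% local = 9.5% → $1.58
Yo-yo $4.82: children's toys → 9.5% + 0% local = 9.5% → $0.46
Subtotal = $1744.96; tax = $107.04; total due = $1852.00

$1852.00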